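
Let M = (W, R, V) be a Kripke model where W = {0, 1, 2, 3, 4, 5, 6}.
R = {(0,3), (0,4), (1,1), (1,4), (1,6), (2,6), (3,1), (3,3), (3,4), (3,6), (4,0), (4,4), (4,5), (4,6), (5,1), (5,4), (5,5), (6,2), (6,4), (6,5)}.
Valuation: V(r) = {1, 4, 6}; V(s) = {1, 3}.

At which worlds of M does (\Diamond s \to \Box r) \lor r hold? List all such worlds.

1, 2, 4, 6

Let φ = (\Diamond s \to \Box r) \lor r. Evaluate φ at each world:
  0 (successors {3, 4}): φ is false.
  1 (successors {1, 4, 6}): φ is true.
  2 (successors {6}): φ is true.
  3 (successors {1, 3, 4, 6}): φ is false.
  4 (successors {0, 4, 5, 6}): φ is true.
  5 (successors {1, 4, 5}): φ is false.
  6 (successors {2, 4, 5}): φ is true.
For instance, at 6:
  At 6: \Diamond s \to \Box r is true, r is true, so (\Diamond s \to \Box r) \lor r is true.
    At 6: \Diamond s is false, \Box r is false, so \Diamond s \to \Box r is true.
      At 6: \Diamond s requires s at some successor in {2, 4, 5}.
        At 2: s is false.
        At 4: s is false.
        At 5: s is false.
      So \Diamond s is false at 6.
      At 6: \Box r requires r at every successor {2, 4, 5}.
        r fails at 2, so \Box r is false at 6.
Satisfying worlds: {1, 2, 4, 6}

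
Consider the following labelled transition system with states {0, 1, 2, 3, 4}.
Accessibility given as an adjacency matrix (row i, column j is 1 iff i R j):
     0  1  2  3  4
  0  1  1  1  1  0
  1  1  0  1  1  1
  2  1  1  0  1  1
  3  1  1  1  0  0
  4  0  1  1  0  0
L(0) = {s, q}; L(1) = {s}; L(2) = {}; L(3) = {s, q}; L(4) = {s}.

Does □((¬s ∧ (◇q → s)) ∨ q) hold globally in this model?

Let φ = □((¬s ∧ (◇q → s)) ∨ q). Evaluate φ at each world:
  0 (successors {0, 1, 2, 3}): φ is false.
  1 (successors {0, 2, 3, 4}): φ is false.
  2 (successors {0, 1, 3, 4}): φ is false.
  3 (successors {0, 1, 2}): φ is false.
  4 (successors {1, 2}): φ is false.
Detail at 0 (counterexample):
  At 0: □((¬s ∧ (◇q → s)) ∨ q) requires (¬s ∧ (◇q → s)) ∨ q at every successor {0, 1, 2, 3}.
    (¬s ∧ (◇q → s)) ∨ q fails at 1, so □((¬s ∧ (◇q → s)) ∨ q) is false at 0.
      At 1: ¬s ∧ (◇q → s) is false, q is false, so (¬s ∧ (◇q → s)) ∨ q is false.

No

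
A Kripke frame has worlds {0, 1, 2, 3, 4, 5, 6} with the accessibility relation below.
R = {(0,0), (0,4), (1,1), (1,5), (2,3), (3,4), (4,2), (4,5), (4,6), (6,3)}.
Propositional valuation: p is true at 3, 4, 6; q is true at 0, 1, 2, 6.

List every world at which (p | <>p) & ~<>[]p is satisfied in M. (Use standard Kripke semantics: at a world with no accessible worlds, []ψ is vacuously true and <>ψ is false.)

Let φ = (p | <>p) & ~<>[]p. Evaluate φ at each world:
  0 (successors {0, 4}): φ is true.
  1 (successors {1, 5}): φ is false.
  2 (successors {3}): φ is false.
  3 (successors {4}): φ is true.
  4 (successors {2, 5, 6}): φ is false.
  5 (successors ∅): φ is false.
  6 (successors {3}): φ is false.
For instance, at 2:
  At 2: p | <>p is true, ~<>[]p is false, so (p | <>p) & ~<>[]p is false.
    At 2: p is false, <>p is true, so p | <>p is true.
      At 2: <>p requires p at some successor in {3}.
        p holds at 3, so <>p is true at 2.
    At 2: <>[]p is true, so ~<>[]p is false.
      At 2: <>[]p requires []p at some successor in {3}.
        []p holds at 3, so <>[]p is true at 2.
Satisfying worlds: {0, 3}

0, 3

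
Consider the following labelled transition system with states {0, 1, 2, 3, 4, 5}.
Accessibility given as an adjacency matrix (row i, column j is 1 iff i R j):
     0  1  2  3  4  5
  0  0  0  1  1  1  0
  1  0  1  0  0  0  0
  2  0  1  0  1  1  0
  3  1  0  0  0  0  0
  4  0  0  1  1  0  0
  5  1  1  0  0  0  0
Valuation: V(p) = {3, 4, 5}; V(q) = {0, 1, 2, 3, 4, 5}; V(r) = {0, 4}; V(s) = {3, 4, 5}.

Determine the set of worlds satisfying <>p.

Recall that <>ψ holds at a world iff ψ holds at some accessible world.
Let φ = <>p. Evaluate φ at each world:
  0 (successors {2, 3, 4}): φ is true.
  1 (successors {1}): φ is false.
  2 (successors {1, 3, 4}): φ is true.
  3 (successors {0}): φ is false.
  4 (successors {2, 3}): φ is true.
  5 (successors {0, 1}): φ is false.
For instance, at 5:
  At 5: <>p requires p at some successor in {0, 1}.
    At 0: p is false.
    At 1: p is false.
  So <>p is false at 5.
Satisfying worlds: {0, 2, 4}

0, 2, 4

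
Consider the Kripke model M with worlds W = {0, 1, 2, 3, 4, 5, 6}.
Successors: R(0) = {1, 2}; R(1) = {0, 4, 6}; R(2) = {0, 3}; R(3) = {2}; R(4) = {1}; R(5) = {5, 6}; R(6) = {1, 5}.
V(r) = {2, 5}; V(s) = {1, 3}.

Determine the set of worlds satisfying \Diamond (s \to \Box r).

Let φ = \Diamond (s \to \Box r). Evaluate φ at each world:
  0 (successors {1, 2}): φ is true.
  1 (successors {0, 4, 6}): φ is true.
  2 (successors {0, 3}): φ is true.
  3 (successors {2}): φ is true.
  4 (successors {1}): φ is false.
  5 (successors {5, 6}): φ is true.
  6 (successors {1, 5}): φ is true.
For instance, at 2:
  At 2: \Diamond (s \to \Box r) requires s \to \Box r at some successor in {0, 3}.
    s \to \Box r holds at 0, so \Diamond (s \to \Box r) is true at 2.
      At 0: s is false, \Box r is false, so s \to \Box r is true.
Satisfying worlds: {0, 1, 2, 3, 5, 6}

0, 1, 2, 3, 5, 6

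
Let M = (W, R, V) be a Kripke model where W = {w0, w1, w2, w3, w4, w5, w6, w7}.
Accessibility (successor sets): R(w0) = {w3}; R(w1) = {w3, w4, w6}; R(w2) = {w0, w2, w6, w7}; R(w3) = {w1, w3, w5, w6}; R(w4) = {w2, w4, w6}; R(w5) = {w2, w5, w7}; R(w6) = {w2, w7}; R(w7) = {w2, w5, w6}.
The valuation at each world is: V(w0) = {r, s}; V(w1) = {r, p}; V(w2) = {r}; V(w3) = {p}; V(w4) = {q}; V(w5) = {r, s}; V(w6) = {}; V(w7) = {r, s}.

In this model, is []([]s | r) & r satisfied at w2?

No

At w2: []([]s | r) is false, r is true, so []([]s | r) & r is false.
  At w2: []([]s | r) requires []s | r at every successor {w0, w2, w6, w7}.
    []s | r fails at w6, so []([]s | r) is false at w2.
      At w6: []s is false, r is false, so []s | r is false.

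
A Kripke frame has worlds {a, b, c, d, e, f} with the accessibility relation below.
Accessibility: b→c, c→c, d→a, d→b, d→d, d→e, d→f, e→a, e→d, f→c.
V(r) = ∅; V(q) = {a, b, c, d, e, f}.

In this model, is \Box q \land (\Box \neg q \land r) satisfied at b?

At b: \Box q is true, \Box \neg q \land r is false, so \Box q \land (\Box \neg q \land r) is false.
  At b: \Box q requires q at every successor {c}.
    At c: q is true.
  So \Box q is true at b.
  At b: \Box \neg q is false, r is false, so \Box \neg q \land r is false.
    At b: \Box \neg q requires \neg q at every successor {c}.
      \neg q fails at c, so \Box \neg q is false at b.

No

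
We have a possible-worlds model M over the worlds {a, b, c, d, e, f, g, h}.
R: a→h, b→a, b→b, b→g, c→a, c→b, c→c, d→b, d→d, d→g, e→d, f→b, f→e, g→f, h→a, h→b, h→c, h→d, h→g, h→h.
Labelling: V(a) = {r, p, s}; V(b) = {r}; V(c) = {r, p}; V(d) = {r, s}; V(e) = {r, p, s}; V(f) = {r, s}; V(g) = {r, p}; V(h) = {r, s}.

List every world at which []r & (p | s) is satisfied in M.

a, c, d, e, f, g, h

Let φ = []r & (p | s). Evaluate φ at each world:
  a (successors {h}): φ is true.
  b (successors {a, b, g}): φ is false.
  c (successors {a, b, c}): φ is true.
  d (successors {b, d, g}): φ is true.
  e (successors {d}): φ is true.
  f (successors {b, e}): φ is true.
  g (successors {f}): φ is true.
  h (successors {a, b, c, d, g, h}): φ is true.
For instance, at h:
  At h: []r is true, p | s is true, so []r & (p | s) is true.
    At h: []r requires r at every successor {a, b, c, d, g, h}.
      At a: r is true.
      At b: r is true.
      At c: r is true.
      At d: r is true.
      At g: r is true.
      At h: r is true.
    So []r is true at h.
Satisfying worlds: {a, c, d, e, f, g, h}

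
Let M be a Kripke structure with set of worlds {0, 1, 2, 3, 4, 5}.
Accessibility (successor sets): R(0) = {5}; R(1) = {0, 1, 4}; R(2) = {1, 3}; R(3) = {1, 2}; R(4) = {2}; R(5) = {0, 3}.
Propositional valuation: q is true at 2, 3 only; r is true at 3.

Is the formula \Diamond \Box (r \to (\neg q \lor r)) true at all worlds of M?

Yes

Let φ = \Diamond \Box (r \to (\neg q \lor r)). Evaluate φ at each world:
  0 (successors {5}): φ is true.
  1 (successors {0, 1, 4}): φ is true.
  2 (successors {1, 3}): φ is true.
  3 (successors {1, 2}): φ is true.
  4 (successors {2}): φ is true.
  5 (successors {0, 3}): φ is true.
For instance, at 2:
  At 2: \Diamond \Box (r \to (\neg q \lor r)) requires \Box (r \to (\neg q \lor r)) at some successor in {1, 3}.
    \Box (r \to (\neg q \lor r)) holds at 1, so \Diamond \Box (r \to (\neg q \lor r)) is true at 2.
      At 1: \Box (r \to (\neg q \lor r)) requires r \to (\neg q \lor r) at every successor {0, 1, 4}.
        At 0: r \to (\neg q \lor r) is true.
        At 1: r \to (\neg q \lor r) is true.
        At 4: r \to (\neg q \lor r) is true.
      So \Box (r \to (\neg q \lor r)) is true at 1.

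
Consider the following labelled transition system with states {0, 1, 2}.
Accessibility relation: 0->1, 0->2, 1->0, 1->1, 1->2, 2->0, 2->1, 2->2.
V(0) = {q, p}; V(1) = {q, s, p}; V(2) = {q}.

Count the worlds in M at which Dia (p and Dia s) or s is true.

Let φ = Dia (p and Dia s) or s. Evaluate φ at each world:
  0 (successors {1, 2}): φ is true.
  1 (successors {0, 1, 2}): φ is true.
  2 (successors {0, 1, 2}): φ is true.
For instance, at 1:
  At 1: Dia (p and Dia s) is true, s is true, so Dia (p and Dia s) or s is true.
    At 1: Dia (p and Dia s) requires p and Dia s at some successor in {0, 1, 2}.
      p and Dia s holds at 0, so Dia (p and Dia s) is true at 1.
Satisfying worlds: {0, 1, 2}

3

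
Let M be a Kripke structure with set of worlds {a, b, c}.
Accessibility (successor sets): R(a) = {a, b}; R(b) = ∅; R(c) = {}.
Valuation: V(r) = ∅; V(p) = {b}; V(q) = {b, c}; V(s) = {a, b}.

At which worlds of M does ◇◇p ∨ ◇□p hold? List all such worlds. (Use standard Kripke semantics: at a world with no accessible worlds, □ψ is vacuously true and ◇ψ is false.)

a

Let φ = ◇◇p ∨ ◇□p. Evaluate φ at each world:
  a (successors {a, b}): φ is true.
  b (successors ∅): φ is false.
  c (successors ∅): φ is false.
For instance, at a:
  At a: ◇◇p is true, ◇□p is true, so ◇◇p ∨ ◇□p is true.
    At a: ◇◇p requires ◇p at some successor in {a, b}.
      ◇p holds at a, so ◇◇p is true at a.
    At a: ◇□p requires □p at some successor in {a, b}.
      □p holds at b, so ◇□p is true at a.
Satisfying worlds: {a}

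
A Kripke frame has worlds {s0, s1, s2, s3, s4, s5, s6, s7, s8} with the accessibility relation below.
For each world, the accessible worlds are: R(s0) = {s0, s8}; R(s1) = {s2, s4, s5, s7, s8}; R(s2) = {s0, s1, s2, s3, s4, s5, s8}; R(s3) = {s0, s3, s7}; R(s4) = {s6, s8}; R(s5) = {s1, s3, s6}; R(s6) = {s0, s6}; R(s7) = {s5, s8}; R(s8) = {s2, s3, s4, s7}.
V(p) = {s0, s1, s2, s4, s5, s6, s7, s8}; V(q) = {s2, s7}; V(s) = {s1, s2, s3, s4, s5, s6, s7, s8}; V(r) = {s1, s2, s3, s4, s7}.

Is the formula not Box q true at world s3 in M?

Yes

At s3: Box q is false, so not Box q is true.
  At s3: Box q requires q at every successor {s0, s3, s7}.
    q fails at s0, so Box q is false at s3.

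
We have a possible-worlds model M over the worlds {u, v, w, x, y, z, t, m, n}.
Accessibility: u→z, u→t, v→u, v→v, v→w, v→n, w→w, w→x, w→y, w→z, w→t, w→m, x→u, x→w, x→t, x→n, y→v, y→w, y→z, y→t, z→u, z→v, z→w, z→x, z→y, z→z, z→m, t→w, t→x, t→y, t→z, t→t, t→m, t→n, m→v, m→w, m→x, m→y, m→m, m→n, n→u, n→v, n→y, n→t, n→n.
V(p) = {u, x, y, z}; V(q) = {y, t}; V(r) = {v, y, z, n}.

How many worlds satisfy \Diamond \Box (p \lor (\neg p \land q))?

4

Let φ = \Diamond \Box (p \lor (\neg p \land q)). Evaluate φ at each world:
  u (successors {z, t}): φ is false.
  v (successors {u, v, w, n}): φ is true.
  w (successors {w, x, y, z, t, m}): φ is false.
  x (successors {u, w, t, n}): φ is true.
  y (successors {v, w, z, t}): φ is false.
  z (successors {u, v, w, x, y, z, m}): φ is true.
  t (successors {w, x, y, z, t, m, n}): φ is false.
  m (successors {v, w, x, y, m, n}): φ is false.
  n (successors {u, v, y, t, n}): φ is true.
For instance, at v:
  At v: \Diamond \Box (p \lor (\neg p \land q)) requires \Box (p \lor (\neg p \land q)) at some successor in {u, v, w, n}.
    \Box (p \lor (\neg p \land q)) holds at u, so \Diamond \Box (p \lor (\neg p \land q)) is true at v.
      At u: \Box (p \lor (\neg p \land q)) requires p \lor (\neg p \land q) at every successor {z, t}.
        At z: p \lor (\neg p \land q) is true.
        At t: p \lor (\neg p \land q) is true.
      So \Box (p \lor (\neg p \land q)) is true at u.
Satisfying worlds: {v, x, z, n}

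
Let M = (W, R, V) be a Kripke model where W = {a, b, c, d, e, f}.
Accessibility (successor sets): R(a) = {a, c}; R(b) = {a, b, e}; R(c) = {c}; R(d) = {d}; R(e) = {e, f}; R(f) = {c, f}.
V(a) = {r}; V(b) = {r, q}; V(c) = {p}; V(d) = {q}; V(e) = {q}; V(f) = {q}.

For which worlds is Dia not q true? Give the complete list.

Let φ = Dia not q. Evaluate φ at each world:
  a (successors {a, c}): φ is true.
  b (successors {a, b, e}): φ is true.
  c (successors {c}): φ is true.
  d (successors {d}): φ is false.
  e (successors {e, f}): φ is false.
  f (successors {c, f}): φ is true.
For instance, at b:
  At b: Dia not q requires not q at some successor in {a, b, e}.
    not q holds at a, so Dia not q is true at b.
Satisfying worlds: {a, b, c, f}

a, b, c, f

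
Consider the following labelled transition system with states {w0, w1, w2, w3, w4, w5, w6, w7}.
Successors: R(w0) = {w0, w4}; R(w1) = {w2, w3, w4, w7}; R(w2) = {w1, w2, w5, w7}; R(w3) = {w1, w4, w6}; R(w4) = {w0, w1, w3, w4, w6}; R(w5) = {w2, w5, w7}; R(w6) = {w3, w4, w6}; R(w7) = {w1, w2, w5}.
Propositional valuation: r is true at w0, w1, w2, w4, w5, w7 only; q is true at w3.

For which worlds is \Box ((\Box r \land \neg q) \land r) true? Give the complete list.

w5

Recall that \Box ψ holds at a world iff ψ holds at every accessible world, and \Diamond ψ holds iff ψ holds at some accessible world.
Let φ = \Box ((\Box r \land \neg q) \land r). Evaluate φ at each world:
  w0 (successors {w0, w4}): φ is false.
  w1 (successors {w2, w3, w4, w7}): φ is false.
  w2 (successors {w1, w2, w5, w7}): φ is false.
  w3 (successors {w1, w4, w6}): φ is false.
  w4 (successors {w0, w1, w3, w4, w6}): φ is false.
  w5 (successors {w2, w5, w7}): φ is true.
  w6 (successors {w3, w4, w6}): φ is false.
  w7 (successors {w1, w2, w5}): φ is false.
For instance, at w5:
  At w5: \Box ((\Box r \land \neg q) \land r) requires (\Box r \land \neg q) \land r at every successor {w2, w5, w7}.
      At w2: \Box r \land \neg q is true, r is true, so (\Box r \land \neg q) \land r is true.
      At w5: \Box r \land \neg q is true, r is true, so (\Box r \land \neg q) \land r is true.
      At w7: \Box r \land \neg q is true, r is true, so (\Box r \land \neg q) \land r is true.
  So \Box ((\Box r \land \neg q) \land r) is true at w5.
Satisfying worlds: {w5}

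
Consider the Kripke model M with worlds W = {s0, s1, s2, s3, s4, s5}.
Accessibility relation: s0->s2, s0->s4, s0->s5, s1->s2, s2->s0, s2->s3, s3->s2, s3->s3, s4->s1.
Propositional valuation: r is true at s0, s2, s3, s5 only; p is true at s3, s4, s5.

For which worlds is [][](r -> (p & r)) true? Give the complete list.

Let φ = [][](r -> (p & r)). Evaluate φ at each world:
  s0 (successors {s2, s4, s5}): φ is false.
  s1 (successors {s2}): φ is false.
  s2 (successors {s0, s3}): φ is false.
  s3 (successors {s2, s3}): φ is false.
  s4 (successors {s1}): φ is false.
  s5 (successors ∅): φ is true.
For instance, at s4:
  At s4: [][](r -> (p & r)) requires [](r -> (p & r)) at every successor {s1}.
    [](r -> (p & r)) fails at s1, so [][](r -> (p & r)) is false at s4.
      At s1: [](r -> (p & r)) requires r -> (p & r) at every successor {s2}.
        r -> (p & r) fails at s2, so [](r -> (p & r)) is false at s1.
Satisfying worlds: {s5}

s5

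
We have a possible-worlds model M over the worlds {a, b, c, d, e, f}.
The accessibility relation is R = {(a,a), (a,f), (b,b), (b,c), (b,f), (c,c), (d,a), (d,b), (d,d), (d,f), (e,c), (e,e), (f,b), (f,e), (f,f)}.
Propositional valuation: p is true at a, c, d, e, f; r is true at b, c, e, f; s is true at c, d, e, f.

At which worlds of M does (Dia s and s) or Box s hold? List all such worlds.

c, d, e, f

Let φ = (Dia s and s) or Box s. Evaluate φ at each world:
  a (successors {a, f}): φ is false.
  b (successors {b, c, f}): φ is false.
  c (successors {c}): φ is true.
  d (successors {a, b, d, f}): φ is true.
  e (successors {c, e}): φ is true.
  f (successors {b, e, f}): φ is true.
For instance, at c:
  At c: Dia s and s is true, Box s is true, so (Dia s and s) or Box s is true.
    At c: Dia s is true, s is true, so Dia s and s is true.
      At c: Dia s requires s at some successor in {c}.
        s holds at c, so Dia s is true at c.
    At c: Box s requires s at every successor {c}.
      At c: s is true.
    So Box s is true at c.
Satisfying worlds: {c, d, e, f}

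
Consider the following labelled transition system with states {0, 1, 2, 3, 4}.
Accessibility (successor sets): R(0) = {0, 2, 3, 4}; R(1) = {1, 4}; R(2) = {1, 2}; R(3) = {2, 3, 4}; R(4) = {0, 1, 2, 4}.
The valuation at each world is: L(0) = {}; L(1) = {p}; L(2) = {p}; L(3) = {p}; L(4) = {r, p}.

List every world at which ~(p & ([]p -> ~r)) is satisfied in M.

0

Recall that []ψ holds at a world iff ψ holds at every accessible world, and <>ψ holds iff ψ holds at some accessible world.
Let φ = ~(p & ([]p -> ~r)). Evaluate φ at each world:
  0 (successors {0, 2, 3, 4}): φ is true.
  1 (successors {1, 4}): φ is false.
  2 (successors {1, 2}): φ is false.
  3 (successors {2, 3, 4}): φ is false.
  4 (successors {0, 1, 2, 4}): φ is false.
For instance, at 2:
  At 2: p & ([]p -> ~r) is true, so ~(p & ([]p -> ~r)) is false.
    At 2: p is true, []p -> ~r is true, so p & ([]p -> ~r) is true.
      At 2: []p is true, ~r is true, so []p -> ~r is true.
Satisfying worlds: {0}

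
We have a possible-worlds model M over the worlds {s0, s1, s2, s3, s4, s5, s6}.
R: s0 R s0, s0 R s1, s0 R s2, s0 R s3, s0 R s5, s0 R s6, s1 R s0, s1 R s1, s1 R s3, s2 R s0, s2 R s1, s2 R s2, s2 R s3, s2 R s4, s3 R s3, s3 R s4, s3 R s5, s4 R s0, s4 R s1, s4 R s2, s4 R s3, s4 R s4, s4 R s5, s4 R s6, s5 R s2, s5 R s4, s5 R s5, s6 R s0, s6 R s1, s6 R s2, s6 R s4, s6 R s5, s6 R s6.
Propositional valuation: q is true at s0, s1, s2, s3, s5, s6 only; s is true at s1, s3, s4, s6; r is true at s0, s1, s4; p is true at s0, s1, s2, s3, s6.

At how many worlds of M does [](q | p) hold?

Let φ = [](q | p). Evaluate φ at each world:
  s0 (successors {s0, s1, s2, s3, s5, s6}): φ is true.
  s1 (successors {s0, s1, s3}): φ is true.
  s2 (successors {s0, s1, s2, s3, s4}): φ is false.
  s3 (successors {s3, s4, s5}): φ is false.
  s4 (successors {s0, s1, s2, s3, s4, s5, s6}): φ is false.
  s5 (successors {s2, s4, s5}): φ is false.
  s6 (successors {s0, s1, s2, s4, s5, s6}): φ is false.
For instance, at s6:
  At s6: [](q | p) requires q | p at every successor {s0, s1, s2, s4, s5, s6}.
    q | p fails at s4, so [](q | p) is false at s6.
Satisfying worlds: {s0, s1}

2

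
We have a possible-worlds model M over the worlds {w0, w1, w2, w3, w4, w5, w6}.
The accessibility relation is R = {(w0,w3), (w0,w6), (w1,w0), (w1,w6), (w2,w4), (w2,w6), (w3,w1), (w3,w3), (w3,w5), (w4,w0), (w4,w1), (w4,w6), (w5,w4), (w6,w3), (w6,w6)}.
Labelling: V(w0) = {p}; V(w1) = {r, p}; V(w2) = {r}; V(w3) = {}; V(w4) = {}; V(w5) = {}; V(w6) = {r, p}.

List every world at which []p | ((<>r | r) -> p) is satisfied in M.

w0, w1, w4, w5, w6

Recall that []ψ holds at a world iff ψ holds at every accessible world, and <>ψ holds iff ψ holds at some accessible world.
Let φ = []p | ((<>r | r) -> p). Evaluate φ at each world:
  w0 (successors {w3, w6}): φ is true.
  w1 (successors {w0, w6}): φ is true.
  w2 (successors {w4, w6}): φ is false.
  w3 (successors {w1, w3, w5}): φ is false.
  w4 (successors {w0, w1, w6}): φ is true.
  w5 (successors {w4}): φ is true.
  w6 (successors {w3, w6}): φ is true.
For instance, at w5:
  At w5: []p is false, (<>r | r) -> p is true, so []p | ((<>r | r) -> p) is true.
    At w5: []p requires p at every successor {w4}.
      p fails at w4, so []p is false at w5.
    At w5: <>r | r is false, p is false, so (<>r | r) -> p is true.
      At w5: <>r is false, r is false, so <>r | r is false.
Satisfying worlds: {w0, w1, w4, w5, w6}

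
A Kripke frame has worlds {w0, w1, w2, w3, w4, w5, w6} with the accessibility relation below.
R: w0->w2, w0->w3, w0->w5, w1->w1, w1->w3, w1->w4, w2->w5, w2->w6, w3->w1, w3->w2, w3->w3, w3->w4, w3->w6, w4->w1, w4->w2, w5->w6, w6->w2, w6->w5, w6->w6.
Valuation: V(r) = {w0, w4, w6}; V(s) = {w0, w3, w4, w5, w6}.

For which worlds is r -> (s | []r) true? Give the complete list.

w0, w1, w2, w3, w4, w5, w6

Let φ = r -> (s | []r). Evaluate φ at each world:
  w0 (successors {w2, w3, w5}): φ is true.
  w1 (successors {w1, w3, w4}): φ is true.
  w2 (successors {w5, w6}): φ is true.
  w3 (successors {w1, w2, w3, w4, w6}): φ is true.
  w4 (successors {w1, w2}): φ is true.
  w5 (successors {w6}): φ is true.
  w6 (successors {w2, w5, w6}): φ is true.
For instance, at w5:
  At w5: r is false, s | []r is true, so r -> (s | []r) is true.
    At w5: s is true, []r is true, so s | []r is true.
      At w5: []r requires r at every successor {w6}.
        At w6: r is true.
      So []r is true at w5.
Satisfying worlds: {w0, w1, w2, w3, w4, w5, w6}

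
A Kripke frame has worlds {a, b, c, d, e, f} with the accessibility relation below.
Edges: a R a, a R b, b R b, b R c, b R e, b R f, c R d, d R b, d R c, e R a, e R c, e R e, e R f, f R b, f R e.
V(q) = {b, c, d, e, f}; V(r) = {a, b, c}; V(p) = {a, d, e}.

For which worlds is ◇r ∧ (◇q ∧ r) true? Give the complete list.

Let φ = ◇r ∧ (◇q ∧ r). Evaluate φ at each world:
  a (successors {a, b}): φ is true.
  b (successors {b, c, e, f}): φ is true.
  c (successors {d}): φ is false.
  d (successors {b, c}): φ is false.
  e (successors {a, c, e, f}): φ is false.
  f (successors {b, e}): φ is false.
For instance, at c:
  At c: ◇r is false, ◇q ∧ r is true, so ◇r ∧ (◇q ∧ r) is false.
    At c: ◇r requires r at some successor in {d}.
      At d: r is false.
    So ◇r is false at c.
    At c: ◇q is true, r is true, so ◇q ∧ r is true.
      At c: ◇q requires q at some successor in {d}.
        q holds at d, so ◇q is true at c.
Satisfying worlds: {a, b}

a, b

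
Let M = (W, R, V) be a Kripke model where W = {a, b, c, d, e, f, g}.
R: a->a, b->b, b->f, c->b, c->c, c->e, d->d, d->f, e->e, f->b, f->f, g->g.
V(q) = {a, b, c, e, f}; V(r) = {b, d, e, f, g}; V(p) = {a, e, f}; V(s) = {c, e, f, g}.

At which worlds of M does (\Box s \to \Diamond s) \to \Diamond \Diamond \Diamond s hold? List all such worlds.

b, c, d, e, f, g

Let φ = (\Box s \to \Diamond s) \to \Diamond \Diamond \Diamond s. Evaluate φ at each world:
  a (successors {a}): φ is false.
  b (successors {b, f}): φ is true.
  c (successors {b, c, e}): φ is true.
  d (successors {d, f}): φ is true.
  e (successors {e}): φ is true.
  f (successors {b, f}): φ is true.
  g (successors {g}): φ is true.
For instance, at f:
  At f: \Box s \to \Diamond s is true, \Diamond \Diamond \Diamond s is true, so (\Box s \to \Diamond s) \to \Diamond \Diamond \Diamond s is true.
    At f: \Box s is false, \Diamond s is true, so \Box s \to \Diamond s is true.
      At f: \Box s requires s at every successor {b, f}.
        s fails at b, so \Box s is false at f.
      At f: \Diamond s requires s at some successor in {b, f}.
        s holds at f, so \Diamond s is true at f.
    At f: \Diamond \Diamond \Diamond s requires \Diamond \Diamond s at some successor in {b, f}.
      \Diamond \Diamond s holds at b, so \Diamond \Diamond \Diamond s is true at f.
Satisfying worlds: {b, c, d, e, f, g}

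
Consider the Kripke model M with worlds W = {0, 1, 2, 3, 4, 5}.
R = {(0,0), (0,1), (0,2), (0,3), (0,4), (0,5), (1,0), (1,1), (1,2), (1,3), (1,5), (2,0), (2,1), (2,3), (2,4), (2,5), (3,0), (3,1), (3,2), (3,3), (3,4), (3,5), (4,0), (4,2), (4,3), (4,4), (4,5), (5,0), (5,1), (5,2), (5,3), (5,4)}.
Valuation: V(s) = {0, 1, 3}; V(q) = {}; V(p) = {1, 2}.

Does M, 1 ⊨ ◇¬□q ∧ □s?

No

At 1: ◇¬□q is true, □s is false, so ◇¬□q ∧ □s is false.
  At 1: ◇¬□q requires ¬□q at some successor in {0, 1, 2, 3, 5}.
    ¬□q holds at 0, so ◇¬□q is true at 1.
      At 0: □q is false, so ¬□q is true.
  At 1: □s requires s at every successor {0, 1, 2, 3, 5}.
    s fails at 2, so □s is false at 1.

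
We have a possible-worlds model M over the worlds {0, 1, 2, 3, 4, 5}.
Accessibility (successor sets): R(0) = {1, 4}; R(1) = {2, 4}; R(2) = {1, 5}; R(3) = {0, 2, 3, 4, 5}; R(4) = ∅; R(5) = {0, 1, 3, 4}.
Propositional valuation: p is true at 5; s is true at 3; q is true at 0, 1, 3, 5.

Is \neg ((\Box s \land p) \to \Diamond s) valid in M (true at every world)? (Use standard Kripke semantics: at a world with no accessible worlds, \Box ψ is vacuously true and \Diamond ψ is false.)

No

Recall that \Box ψ holds at a world iff ψ holds at every accessible world, and \Diamond ψ holds iff ψ holds at some accessible world.
Let φ = \neg ((\Box s \land p) \to \Diamond s). Evaluate φ at each world:
  0 (successors {1, 4}): φ is false.
  1 (successors {2, 4}): φ is false.
  2 (successors {1, 5}): φ is false.
  3 (successors {0, 2, 3, 4, 5}): φ is false.
  4 (successors ∅): φ is false.
  5 (successors {0, 1, 3, 4}): φ is false.
Detail at 0 (counterexample):
  At 0: (\Box s \land p) \to \Diamond s is true, so \neg ((\Box s \land p) \to \Diamond s) is false.
    At 0: \Box s \land p is false, \Diamond s is false, so (\Box s \land p) \to \Diamond s is true.
      At 0: \Box s is false, p is false, so \Box s \land p is false.
      At 0: \Diamond s requires s at some successor in {1, 4}.
        At 1: s is false.
        At 4: s is false.
      So \Diamond s is false at 0.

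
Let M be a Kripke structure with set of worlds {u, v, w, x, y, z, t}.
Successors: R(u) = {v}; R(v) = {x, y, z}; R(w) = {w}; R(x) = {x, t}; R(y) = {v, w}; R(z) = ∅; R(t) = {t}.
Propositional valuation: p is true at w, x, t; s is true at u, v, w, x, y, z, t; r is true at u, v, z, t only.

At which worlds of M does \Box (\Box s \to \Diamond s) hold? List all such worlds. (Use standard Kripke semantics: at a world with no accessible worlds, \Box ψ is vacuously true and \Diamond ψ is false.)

u, w, x, y, z, t

Recall that \Box ψ holds at a world iff ψ holds at every accessible world, and \Diamond ψ holds iff ψ holds at some accessible world.
Let φ = \Box (\Box s \to \Diamond s). Evaluate φ at each world:
  u (successors {v}): φ is true.
  v (successors {x, y, z}): φ is false.
  w (successors {w}): φ is true.
  x (successors {x, t}): φ is true.
  y (successors {v, w}): φ is true.
  z (successors ∅): φ is true.
  t (successors {t}): φ is true.
For instance, at u:
  At u: \Box (\Box s \to \Diamond s) requires \Box s \to \Diamond s at every successor {v}.
      At v: \Box s is true, \Diamond s is true, so \Box s \to \Diamond s is true.
  So \Box (\Box s \to \Diamond s) is true at u.
Satisfying worlds: {u, w, x, y, z, t}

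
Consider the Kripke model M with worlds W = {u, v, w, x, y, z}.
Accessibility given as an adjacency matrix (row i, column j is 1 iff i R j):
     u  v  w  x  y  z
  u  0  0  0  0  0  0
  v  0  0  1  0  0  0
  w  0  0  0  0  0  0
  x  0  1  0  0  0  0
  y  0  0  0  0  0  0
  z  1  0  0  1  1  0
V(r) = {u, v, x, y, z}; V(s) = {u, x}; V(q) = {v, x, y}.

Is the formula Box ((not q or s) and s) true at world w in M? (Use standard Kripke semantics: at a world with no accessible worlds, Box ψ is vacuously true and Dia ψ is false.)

Yes

At w: no accessible worlds, so Box ((not q or s) and s) holds vacuously.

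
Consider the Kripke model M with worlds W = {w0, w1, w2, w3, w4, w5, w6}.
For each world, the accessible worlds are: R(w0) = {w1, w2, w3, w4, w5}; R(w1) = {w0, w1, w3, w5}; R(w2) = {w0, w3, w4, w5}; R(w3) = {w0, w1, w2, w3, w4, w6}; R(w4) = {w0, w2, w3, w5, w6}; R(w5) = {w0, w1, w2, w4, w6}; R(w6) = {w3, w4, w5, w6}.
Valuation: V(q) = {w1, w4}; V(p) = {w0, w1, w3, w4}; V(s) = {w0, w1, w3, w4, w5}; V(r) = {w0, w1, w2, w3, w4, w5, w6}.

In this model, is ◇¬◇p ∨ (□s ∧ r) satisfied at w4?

Recall that □ψ holds at a world iff ψ holds at every accessible world, and ◇ψ holds iff ψ holds at some accessible world.
At w4: ◇¬◇p is false, □s ∧ r is false, so ◇¬◇p ∨ (□s ∧ r) is false.
  At w4: ◇¬◇p requires ¬◇p at some successor in {w0, w2, w3, w5, w6}.
    At w0: ¬◇p is false.
    At w2: ¬◇p is false.
    At w3: ¬◇p is false.
    At w5: ¬◇p is false.
    At w6: ¬◇p is false.
  So ◇¬◇p is false at w4.
  At w4: □s is false, r is true, so □s ∧ r is false.
    At w4: □s requires s at every successor {w0, w2, w3, w5, w6}.
      s fails at w2, so □s is false at w4.

No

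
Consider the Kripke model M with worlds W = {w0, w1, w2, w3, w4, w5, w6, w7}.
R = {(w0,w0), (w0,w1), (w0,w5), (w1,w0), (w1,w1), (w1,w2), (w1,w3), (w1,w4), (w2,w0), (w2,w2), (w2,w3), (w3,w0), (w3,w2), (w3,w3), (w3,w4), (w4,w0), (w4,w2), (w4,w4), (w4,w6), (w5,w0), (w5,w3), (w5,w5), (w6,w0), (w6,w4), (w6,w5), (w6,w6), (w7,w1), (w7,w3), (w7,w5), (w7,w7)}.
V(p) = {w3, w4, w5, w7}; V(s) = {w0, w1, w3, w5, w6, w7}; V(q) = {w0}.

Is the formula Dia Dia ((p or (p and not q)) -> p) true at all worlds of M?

Let φ = Dia Dia ((p or (p and not q)) -> p). Evaluate φ at each world:
  w0 (successors {w0, w1, w5}): φ is true.
  w1 (successors {w0, w1, w2, w3, w4}): φ is true.
  w2 (successors {w0, w2, w3}): φ is true.
  w3 (successors {w0, w2, w3, w4}): φ is true.
  w4 (successors {w0, w2, w4, w6}): φ is true.
  w5 (successors {w0, w3, w5}): φ is true.
  w6 (successors {w0, w4, w5, w6}): φ is true.
  w7 (successors {w1, w3, w5, w7}): φ is true.
For instance, at w1:
  At w1: Dia Dia ((p or (p and not q)) -> p) requires Dia ((p or (p and not q)) -> p) at some successor in {w0, w1, w2, w3, w4}.
    Dia ((p or (p and not q)) -> p) holds at w0, so Dia Dia ((p or (p and not q)) -> p) is true at w1.
      At w0: Dia ((p or (p and not q)) -> p) requires (p or (p and not q)) -> p at some successor in {w0, w1, w5}.
        (p or (p and not q)) -> p holds at w0, so Dia ((p or (p and not q)) -> p) is true at w0.

Yes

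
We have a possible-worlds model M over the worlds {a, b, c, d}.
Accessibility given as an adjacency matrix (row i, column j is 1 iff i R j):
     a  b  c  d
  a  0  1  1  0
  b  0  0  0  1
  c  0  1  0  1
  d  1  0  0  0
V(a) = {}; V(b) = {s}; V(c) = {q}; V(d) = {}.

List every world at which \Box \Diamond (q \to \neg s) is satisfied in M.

a, b, c, d

Let φ = \Box \Diamond (q \to \neg s). Evaluate φ at each world:
  a (successors {b, c}): φ is true.
  b (successors {d}): φ is true.
  c (successors {b, d}): φ is true.
  d (successors {a}): φ is true.
For instance, at b:
  At b: \Box \Diamond (q \to \neg s) requires \Diamond (q \to \neg s) at every successor {d}.
      At d: \Diamond (q \to \neg s) requires q \to \neg s at some successor in {a}.
        q \to \neg s holds at a, so \Diamond (q \to \neg s) is true at d.
  So \Box \Diamond (q \to \neg s) is true at b.
Satisfying worlds: {a, b, c, d}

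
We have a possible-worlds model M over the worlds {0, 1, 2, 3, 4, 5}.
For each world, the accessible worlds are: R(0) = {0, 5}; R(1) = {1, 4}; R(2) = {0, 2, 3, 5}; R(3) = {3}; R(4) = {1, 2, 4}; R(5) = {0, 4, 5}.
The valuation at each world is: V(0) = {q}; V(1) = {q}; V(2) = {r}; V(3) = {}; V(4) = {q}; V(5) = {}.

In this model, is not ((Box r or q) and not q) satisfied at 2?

Yes

At 2: (Box r or q) and not q is false, so not ((Box r or q) and not q) is true.
  At 2: Box r or q is false, not q is true, so (Box r or q) and not q is false.
    At 2: Box r is false, q is false, so Box r or q is false.
      At 2: Box r requires r at every successor {0, 2, 3, 5}.
        r fails at 0, so Box r is false at 2.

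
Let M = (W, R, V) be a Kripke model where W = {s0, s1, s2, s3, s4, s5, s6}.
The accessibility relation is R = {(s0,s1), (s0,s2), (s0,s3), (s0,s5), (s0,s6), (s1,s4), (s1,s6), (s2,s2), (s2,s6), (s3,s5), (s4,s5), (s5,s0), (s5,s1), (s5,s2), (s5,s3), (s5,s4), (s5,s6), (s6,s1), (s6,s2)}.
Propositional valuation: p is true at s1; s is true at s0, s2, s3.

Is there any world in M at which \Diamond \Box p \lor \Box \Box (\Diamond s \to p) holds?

Let φ = \Diamond \Box p \lor \Box \Box (\Diamond s \to p). Evaluate φ at each world:
  s0 (successors {s1, s2, s3, s5, s6}): φ is false.
  s1 (successors {s4, s6}): φ is false.
  s2 (successors {s2, s6}): φ is false.
  s3 (successors {s5}): φ is false.
  s4 (successors {s5}): φ is false.
  s5 (successors {s0, s1, s2, s3, s4, s6}): φ is false.
  s6 (successors {s1, s2}): φ is false.
For instance, at s5:
  At s5: \Diamond \Box p is false, \Box \Box (\Diamond s \to p) is false, so \Diamond \Box p \lor \Box \Box (\Diamond s \to p) is false.
    At s5: \Diamond \Box p requires \Box p at some successor in {s0, s1, s2, s3, s4, s6}.
      At s0: \Box p is false.
      At s1: \Box p is false.
      At s2: \Box p is false.
      At s3: \Box p is false.
      At s4: \Box p is false.
      At s6: \Box p is false.
    So \Diamond \Box p is false at s5.
    At s5: \Box \Box (\Diamond s \to p) requires \Box (\Diamond s \to p) at every successor {s0, s1, s2, s3, s4, s6}.
      \Box (\Diamond s \to p) fails at s0, so \Box \Box (\Diamond s \to p) is false at s5.

No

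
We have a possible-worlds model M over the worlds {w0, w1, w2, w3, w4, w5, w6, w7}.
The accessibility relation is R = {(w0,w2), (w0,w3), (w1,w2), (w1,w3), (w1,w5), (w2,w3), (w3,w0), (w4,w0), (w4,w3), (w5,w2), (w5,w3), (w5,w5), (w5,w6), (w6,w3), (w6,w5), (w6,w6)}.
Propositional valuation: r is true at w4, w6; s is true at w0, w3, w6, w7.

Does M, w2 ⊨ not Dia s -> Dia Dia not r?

Yes

At w2: not Dia s is false, Dia Dia not r is true, so not Dia s -> Dia Dia not r is true.
  At w2: Dia s is true, so not Dia s is false.
    At w2: Dia s requires s at some successor in {w3}.
      s holds at w3, so Dia s is true at w2.
  At w2: Dia Dia not r requires Dia not r at some successor in {w3}.
    Dia not r holds at w3, so Dia Dia not r is true at w2.
      At w3: Dia not r requires not r at some successor in {w0}.
        not r holds at w0, so Dia not r is true at w3.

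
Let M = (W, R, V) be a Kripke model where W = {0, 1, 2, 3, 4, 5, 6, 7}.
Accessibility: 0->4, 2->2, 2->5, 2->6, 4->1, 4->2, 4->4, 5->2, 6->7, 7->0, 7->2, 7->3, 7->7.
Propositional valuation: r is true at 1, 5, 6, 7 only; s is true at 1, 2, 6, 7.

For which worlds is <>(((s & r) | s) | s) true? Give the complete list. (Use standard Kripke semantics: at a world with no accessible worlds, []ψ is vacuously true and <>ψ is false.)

2, 4, 5, 6, 7

Let φ = <>(((s & r) | s) | s). Evaluate φ at each world:
  0 (successors {4}): φ is false.
  1 (successors ∅): φ is false.
  2 (successors {2, 5, 6}): φ is true.
  3 (successors ∅): φ is false.
  4 (successors {1, 2, 4}): φ is true.
  5 (successors {2}): φ is true.
  6 (successors {7}): φ is true.
  7 (successors {0, 2, 3, 7}): φ is true.
For instance, at 4:
  At 4: <>(((s & r) | s) | s) requires ((s & r) | s) | s at some successor in {1, 2, 4}.
    ((s & r) | s) | s holds at 1, so <>(((s & r) | s) | s) is true at 4.
Satisfying worlds: {2, 4, 5, 6, 7}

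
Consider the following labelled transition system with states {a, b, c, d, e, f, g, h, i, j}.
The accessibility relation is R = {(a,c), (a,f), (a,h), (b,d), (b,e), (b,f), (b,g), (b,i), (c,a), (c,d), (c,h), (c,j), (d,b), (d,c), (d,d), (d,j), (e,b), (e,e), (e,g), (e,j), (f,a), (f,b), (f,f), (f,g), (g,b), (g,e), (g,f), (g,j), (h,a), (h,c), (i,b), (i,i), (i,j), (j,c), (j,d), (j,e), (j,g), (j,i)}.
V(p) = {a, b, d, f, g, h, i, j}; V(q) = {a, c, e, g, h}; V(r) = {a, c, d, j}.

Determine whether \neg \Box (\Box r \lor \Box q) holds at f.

Yes

At f: \Box (\Box r \lor \Box q) is false, so \neg \Box (\Box r \lor \Box q) is true.
  At f: \Box (\Box r \lor \Box q) requires \Box r \lor \Box q at every successor {a, b, f, g}.
    \Box r \lor \Box q fails at a, so \Box (\Box r \lor \Box q) is false at f.
      At a: \Box r is false, \Box q is false, so \Box r \lor \Box q is false.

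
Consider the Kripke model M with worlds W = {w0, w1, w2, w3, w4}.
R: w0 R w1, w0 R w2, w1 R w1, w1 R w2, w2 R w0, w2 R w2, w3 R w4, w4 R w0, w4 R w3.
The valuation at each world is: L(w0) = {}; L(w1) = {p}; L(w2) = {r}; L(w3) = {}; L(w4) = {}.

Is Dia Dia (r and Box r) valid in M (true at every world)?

No

Recall that Box ψ holds at a world iff ψ holds at every accessible world, and Dia ψ holds iff ψ holds at some accessible world.
Let φ = Dia Dia (r and Box r). Evaluate φ at each world:
  w0 (successors {w1, w2}): φ is false.
  w1 (successors {w1, w2}): φ is false.
  w2 (successors {w0, w2}): φ is false.
  w3 (successors {w4}): φ is false.
  w4 (successors {w0, w3}): φ is false.
Detail at w0 (counterexample):
  At w0: Dia Dia (r and Box r) requires Dia (r and Box r) at some successor in {w1, w2}.
    At w1: Dia (r and Box r) is false.
    At w2: Dia (r and Box r) is false.
  So Dia Dia (r and Box r) is false at w0.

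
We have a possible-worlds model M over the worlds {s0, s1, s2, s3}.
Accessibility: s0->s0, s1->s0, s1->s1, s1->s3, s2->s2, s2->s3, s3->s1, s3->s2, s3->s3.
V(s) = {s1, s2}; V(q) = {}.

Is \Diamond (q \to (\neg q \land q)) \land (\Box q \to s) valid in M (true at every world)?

Yes

Let φ = \Diamond (q \to (\neg q \land q)) \land (\Box q \to s). Evaluate φ at each world:
  s0 (successors {s0}): φ is true.
  s1 (successors {s0, s1, s3}): φ is true.
  s2 (successors {s2, s3}): φ is true.
  s3 (successors {s1, s2, s3}): φ is true.
For instance, at s3:
  At s3: \Diamond (q \to (\neg q \land q)) is true, \Box q \to s is true, so \Diamond (q \to (\neg q \land q)) \land (\Box q \to s) is true.
    At s3: \Diamond (q \to (\neg q \land q)) requires q \to (\neg q \land q) at some successor in {s1, s2, s3}.
      q \to (\neg q \land q) holds at s1, so \Diamond (q \to (\neg q \land q)) is true at s3.
    At s3: \Box q is false, s is false, so \Box q \to s is true.
      At s3: \Box q requires q at every successor {s1, s2, s3}.
        q fails at s1, so \Box q is false at s3.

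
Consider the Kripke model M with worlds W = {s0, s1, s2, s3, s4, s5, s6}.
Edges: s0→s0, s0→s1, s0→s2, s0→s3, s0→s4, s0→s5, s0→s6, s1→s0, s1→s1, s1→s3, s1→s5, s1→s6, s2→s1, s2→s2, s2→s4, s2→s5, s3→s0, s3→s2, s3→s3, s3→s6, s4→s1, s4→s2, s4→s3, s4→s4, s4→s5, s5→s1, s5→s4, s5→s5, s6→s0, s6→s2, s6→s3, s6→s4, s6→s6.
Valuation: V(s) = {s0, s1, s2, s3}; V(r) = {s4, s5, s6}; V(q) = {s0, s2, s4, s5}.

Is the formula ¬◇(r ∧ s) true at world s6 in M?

Yes

At s6: ◇(r ∧ s) is false, so ¬◇(r ∧ s) is true.
  At s6: ◇(r ∧ s) requires r ∧ s at some successor in {s0, s2, s3, s4, s6}.
    At s0: r ∧ s is false.
    At s2: r ∧ s is false.
    At s3: r ∧ s is false.
    At s4: r ∧ s is false.
    At s6: r ∧ s is false.
  So ◇(r ∧ s) is false at s6.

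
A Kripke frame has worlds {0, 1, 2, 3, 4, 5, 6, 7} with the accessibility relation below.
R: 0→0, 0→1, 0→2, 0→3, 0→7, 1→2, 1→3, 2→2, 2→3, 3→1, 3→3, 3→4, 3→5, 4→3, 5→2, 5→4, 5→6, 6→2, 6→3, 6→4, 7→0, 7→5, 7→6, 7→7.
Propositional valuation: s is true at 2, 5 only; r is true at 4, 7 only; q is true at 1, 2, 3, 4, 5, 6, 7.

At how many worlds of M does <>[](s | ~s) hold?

8

Let φ = <>[](s | ~s). Evaluate φ at each world:
  0 (successors {0, 1, 2, 3, 7}): φ is true.
  1 (successors {2, 3}): φ is true.
  2 (successors {2, 3}): φ is true.
  3 (successors {1, 3, 4, 5}): φ is true.
  4 (successors {3}): φ is true.
  5 (successors {2, 4, 6}): φ is true.
  6 (successors {2, 3, 4}): φ is true.
  7 (successors {0, 5, 6, 7}): φ is true.
For instance, at 4:
  At 4: <>[](s | ~s) requires [](s | ~s) at some successor in {3}.
    [](s | ~s) holds at 3, so <>[](s | ~s) is true at 4.
      At 3: [](s | ~s) requires s | ~s at every successor {1, 3, 4, 5}.
        At 1: s | ~s is true.
        At 3: s | ~s is true.
        At 4: s | ~s is true.
        At 5: s | ~s is true.
      So [](s | ~s) is true at 3.
Satisfying worlds: {0, 1, 2, 3, 4, 5, 6, 7}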